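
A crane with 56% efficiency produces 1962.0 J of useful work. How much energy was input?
W_in = W_out/η = 1962.0/0.56 = 3503.6 J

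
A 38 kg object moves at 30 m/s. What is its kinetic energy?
KE = ½mv² = ½×38×30² = 17100.0 J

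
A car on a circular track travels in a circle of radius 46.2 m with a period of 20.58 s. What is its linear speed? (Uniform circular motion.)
v = 2πr/T = 2π×46.2/20.58 = 14.11 m/s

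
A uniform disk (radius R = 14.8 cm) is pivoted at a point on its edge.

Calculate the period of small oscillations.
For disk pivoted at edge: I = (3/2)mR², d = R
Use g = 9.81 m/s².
I/m = (3/2)R² = 0.03286 m²; d = R = 0.148 m
T = 2π√((3/2)R²/(gR)) = 2π√(3R/(2g)) = 0.9452 s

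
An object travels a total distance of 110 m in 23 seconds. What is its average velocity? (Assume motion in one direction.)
v_avg = Δd / Δt = 110 / 23 = 4.78 m/s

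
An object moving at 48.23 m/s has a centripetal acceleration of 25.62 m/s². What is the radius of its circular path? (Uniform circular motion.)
r = v²/a_c = 48.23²/25.62 = 90.79 m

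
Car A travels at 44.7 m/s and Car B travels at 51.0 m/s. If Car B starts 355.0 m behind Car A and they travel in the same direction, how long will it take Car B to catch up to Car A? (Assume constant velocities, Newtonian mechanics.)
Relative speed: v_rel = 51.0 - 44.7 = 6.3 m/s
Time to catch: t = d₀/v_rel = 355.0/6.3 = 56.35 s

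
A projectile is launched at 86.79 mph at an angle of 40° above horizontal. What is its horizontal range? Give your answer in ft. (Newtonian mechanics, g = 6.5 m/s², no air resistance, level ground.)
R = v₀² sin(2θ) / g (with unit conversion) = 748.3 ft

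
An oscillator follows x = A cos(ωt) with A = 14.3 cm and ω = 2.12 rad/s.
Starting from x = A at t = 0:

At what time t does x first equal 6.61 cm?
cos(ωt) = x/A = 6.61/14.3 = 0.4622
ωt = arccos(0.4622) = 1.09 rad
t = 1.09/2.12 = 0.5143 s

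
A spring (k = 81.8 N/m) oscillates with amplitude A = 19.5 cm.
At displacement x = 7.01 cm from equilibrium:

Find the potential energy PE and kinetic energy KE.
E_total = ½kA² = ½×81.8×(0.195)² = 1.555 J
PE = ½kx² = ½×81.8×(0.0701)² = 0.201 J
KE = E_total − PE = 1.354 J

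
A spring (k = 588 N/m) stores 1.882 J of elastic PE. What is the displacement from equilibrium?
PE = ½kx² → x = √(2PE/k) = √(2×1.882/588) = 0.08001 m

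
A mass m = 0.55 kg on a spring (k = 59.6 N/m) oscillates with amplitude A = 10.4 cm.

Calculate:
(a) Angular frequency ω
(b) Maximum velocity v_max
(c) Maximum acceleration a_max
ω = √(k/m) = √(59.6/0.55) = 10.41 rad/s
v_max = ωA = 10.41×0.104 = 1.083 m/s
a_max = ω²A = 10.41²×0.104 = 11.27 m/s²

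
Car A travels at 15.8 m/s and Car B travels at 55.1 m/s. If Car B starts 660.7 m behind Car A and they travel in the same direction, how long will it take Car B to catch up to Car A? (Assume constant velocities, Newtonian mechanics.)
Relative speed: v_rel = 55.1 - 15.8 = 39.3 m/s
Time to catch: t = d₀/v_rel = 660.7/39.3 = 16.81 s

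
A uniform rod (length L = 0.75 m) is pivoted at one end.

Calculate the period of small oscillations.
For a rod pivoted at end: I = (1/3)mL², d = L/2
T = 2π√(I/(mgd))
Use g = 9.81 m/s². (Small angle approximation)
I/m = (1/3)L² = 0.1875 m²; d = L/2 = 0.375 m
T = 2π√(I/(mgd)) = 2π√(0.1875/(9.81×0.375)) = 1.419 s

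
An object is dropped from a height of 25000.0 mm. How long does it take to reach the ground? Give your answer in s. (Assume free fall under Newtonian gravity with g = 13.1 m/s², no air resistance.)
t = √(2h/g) (with unit conversion) = 1.954 s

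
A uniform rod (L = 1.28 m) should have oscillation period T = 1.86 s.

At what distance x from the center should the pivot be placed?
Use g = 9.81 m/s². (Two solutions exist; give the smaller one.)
T = 2π√((L²/12 + x²)/(gx)). Let c = T²g/(4π²) = 0.8597.
x² − cx + L²/12 = 0 → x = (c − √(c² − L²/3))/2 = 0.2102 m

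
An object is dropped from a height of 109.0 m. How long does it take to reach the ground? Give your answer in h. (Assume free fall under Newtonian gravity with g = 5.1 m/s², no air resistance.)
t = √(2h/g) (with unit conversion) = 0.001816 h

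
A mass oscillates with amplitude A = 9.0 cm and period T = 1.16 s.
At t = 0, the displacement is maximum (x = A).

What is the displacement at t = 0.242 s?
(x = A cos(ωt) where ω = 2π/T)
ω = 2π/T = 2π/1.16 = 5.417 rad/s
x = A cos(ωt) = 9.0×cos(5.417×0.242) = 2.314 cm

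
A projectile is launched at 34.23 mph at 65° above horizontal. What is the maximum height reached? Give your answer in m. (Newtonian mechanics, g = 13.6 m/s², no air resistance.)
H = v₀²sin²(θ)/(2g) (with unit conversion) = 7.071 m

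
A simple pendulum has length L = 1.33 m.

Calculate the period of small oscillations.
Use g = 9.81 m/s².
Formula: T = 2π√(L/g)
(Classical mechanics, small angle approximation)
T = 2π√(L/g) = 2π√(1.33/9.81) = 2.314 s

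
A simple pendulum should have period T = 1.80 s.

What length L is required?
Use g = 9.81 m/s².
T = 2π√(L/g) → L = g(T/2π)² = 9.81×(1.8/2π)² = 0.8051 m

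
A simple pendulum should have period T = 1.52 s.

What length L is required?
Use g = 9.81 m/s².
T = 2π√(L/g) → L = g(T/2π)² = 9.81×(1.52/2π)² = 0.5741 m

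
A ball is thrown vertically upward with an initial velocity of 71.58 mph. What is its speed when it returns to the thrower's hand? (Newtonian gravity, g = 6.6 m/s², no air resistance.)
By conservation of energy, the ball returns at the same speed = 71.58 mph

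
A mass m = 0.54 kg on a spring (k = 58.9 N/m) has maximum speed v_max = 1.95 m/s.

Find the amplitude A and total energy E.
½mv²_max = ½kA² → A = v_max√(m/k) = 1.95×√(0.54/58.9) = 0.1867 m = 18.67 cm
E = ½mv²_max = ½×0.54×1.95² = 1.027 J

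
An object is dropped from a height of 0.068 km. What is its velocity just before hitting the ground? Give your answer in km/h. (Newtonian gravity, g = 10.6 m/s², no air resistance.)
v = √(2gh) (with unit conversion) = 136.7 km/h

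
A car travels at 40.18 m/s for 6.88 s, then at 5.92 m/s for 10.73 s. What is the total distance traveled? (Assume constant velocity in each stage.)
d₁ = v₁t₁ = 40.18 × 6.88 = 276.438 m
d₂ = v₂t₂ = 5.92 × 10.73 = 63.5216 m
d_total = 276.438 + 63.5216 = 339.96 m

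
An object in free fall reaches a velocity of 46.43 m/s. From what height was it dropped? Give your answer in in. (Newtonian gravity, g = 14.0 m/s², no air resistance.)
h = v²/(2g) (with unit conversion) = 3031.0 in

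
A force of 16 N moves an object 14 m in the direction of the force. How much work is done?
W = Fd = 16×14 = 224.0 J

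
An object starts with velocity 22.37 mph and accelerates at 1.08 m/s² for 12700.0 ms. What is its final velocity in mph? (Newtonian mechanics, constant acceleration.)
v = v₀ + at (with unit conversion) = 53.05 mph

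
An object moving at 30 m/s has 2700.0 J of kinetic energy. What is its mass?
KE = ½mv² → m = 2KE/v² = 2×2700.0/30² = 6.0 kg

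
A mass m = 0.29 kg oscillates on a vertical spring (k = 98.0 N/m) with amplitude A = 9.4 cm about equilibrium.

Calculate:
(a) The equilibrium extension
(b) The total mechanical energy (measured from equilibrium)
x_eq = mg/k = 0.29×9.81/98.0 = 0.02903 m = 2.903 cm
E = ½kA² = ½×98.0×(0.094)² = 0.433 J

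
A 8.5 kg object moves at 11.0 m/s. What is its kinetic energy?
KE = ½mv² = ½×8.5×11.0² = 514.25 J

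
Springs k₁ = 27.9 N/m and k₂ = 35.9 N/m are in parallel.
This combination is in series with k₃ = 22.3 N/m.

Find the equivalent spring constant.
k₁₂ = k₁ + k₂ = 63.8 N/m (parallel)
1/k_eq = 1/k₁₂ + 1/k₃ → k_eq = 16.52 N/m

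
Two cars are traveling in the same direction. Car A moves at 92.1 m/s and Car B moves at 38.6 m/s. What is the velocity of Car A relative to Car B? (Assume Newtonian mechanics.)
v_rel = v_A - v_B = 92.1 - 38.6 = 53.5 m/s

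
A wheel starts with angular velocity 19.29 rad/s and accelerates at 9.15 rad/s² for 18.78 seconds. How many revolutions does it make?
θ = ω₀t + ½αt² = 19.29×18.78 + ½×9.15×18.78² = 1975.82 rad
Revolutions = θ/(2π) = 1975.82/(2π) = 314.46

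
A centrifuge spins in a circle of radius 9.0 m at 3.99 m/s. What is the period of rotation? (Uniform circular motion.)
T = 2πr/v = 2π×9.0/3.99 = 14.17 s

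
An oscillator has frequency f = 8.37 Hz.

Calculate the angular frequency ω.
ω = 2πf = 2π×8.37 = 52.59 rad/s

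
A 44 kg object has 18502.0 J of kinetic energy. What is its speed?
KE = ½mv² → v = √(2KE/m) = √(2×18502.0/44) = 29.0 m/s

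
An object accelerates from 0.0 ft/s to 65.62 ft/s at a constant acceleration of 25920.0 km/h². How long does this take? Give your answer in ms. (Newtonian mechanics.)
t = (v - v₀)/a (with unit conversion) = 10000.0 ms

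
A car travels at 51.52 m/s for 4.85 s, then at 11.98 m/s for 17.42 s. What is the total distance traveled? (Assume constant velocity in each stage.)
d₁ = v₁t₁ = 51.52 × 4.85 = 249.872 m
d₂ = v₂t₂ = 11.98 × 17.42 = 208.692 m
d_total = 249.872 + 208.692 = 458.56 m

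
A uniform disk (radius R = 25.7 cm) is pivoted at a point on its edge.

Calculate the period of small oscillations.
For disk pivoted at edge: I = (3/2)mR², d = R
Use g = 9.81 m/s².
I/m = (3/2)R² = 0.09907 m²; d = R = 0.257 m
T = 2π√((3/2)R²/(gR)) = 2π√(3R/(2g)) = 1.246 s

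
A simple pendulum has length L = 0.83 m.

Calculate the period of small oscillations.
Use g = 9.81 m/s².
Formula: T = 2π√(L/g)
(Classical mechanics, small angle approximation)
T = 2π√(L/g) = 2π√(0.83/9.81) = 1.828 s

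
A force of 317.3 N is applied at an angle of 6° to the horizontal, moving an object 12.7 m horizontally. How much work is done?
W = Fd cosθ = 317.3×12.7×cos(6°) = 4007.6 J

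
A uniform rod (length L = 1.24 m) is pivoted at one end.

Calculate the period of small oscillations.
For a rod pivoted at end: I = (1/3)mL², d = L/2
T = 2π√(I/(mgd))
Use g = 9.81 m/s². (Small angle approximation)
I/m = (1/3)L² = 0.5125 m²; d = L/2 = 0.62 m
T = 2π√(I/(mgd)) = 2π√(0.5125/(9.81×0.62)) = 1.824 s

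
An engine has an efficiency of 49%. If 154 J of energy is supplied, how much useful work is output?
W_out = η × W_in = 0.49 × 154 = 75.46 J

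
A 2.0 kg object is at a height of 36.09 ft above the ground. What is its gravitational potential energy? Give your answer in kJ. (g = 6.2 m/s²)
PE = mgh = 2 kg × 6.2 m/s² × 11 m = 136.4 J = 0.1364 kJ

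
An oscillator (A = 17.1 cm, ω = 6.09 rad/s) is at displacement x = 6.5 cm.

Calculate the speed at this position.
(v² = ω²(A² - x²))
v = ω√(A² − x²) = 6.09×√(0.171² − 0.065²) = 0.9632 m/s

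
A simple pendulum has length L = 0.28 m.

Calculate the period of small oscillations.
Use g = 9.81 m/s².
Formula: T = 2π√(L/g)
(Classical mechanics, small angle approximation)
T = 2π√(L/g) = 2π√(0.28/9.81) = 1.062 s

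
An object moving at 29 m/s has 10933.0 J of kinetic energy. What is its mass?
KE = ½mv² → m = 2KE/v² = 2×10933.0/29² = 26.0 kg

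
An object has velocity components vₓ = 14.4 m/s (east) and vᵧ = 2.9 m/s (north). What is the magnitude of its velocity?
|v| = √(vₓ² + vᵧ²) = √(14.4² + 2.9²) = √(215.77) = 14.69 m/s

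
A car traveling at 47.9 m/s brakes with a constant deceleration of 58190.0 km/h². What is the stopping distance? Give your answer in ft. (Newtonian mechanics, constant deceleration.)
d = v₀² / (2a) (with unit conversion) = 838.3 ft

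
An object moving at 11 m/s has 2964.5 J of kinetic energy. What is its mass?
KE = ½mv² → m = 2KE/v² = 2×2964.5/11² = 49.0 kg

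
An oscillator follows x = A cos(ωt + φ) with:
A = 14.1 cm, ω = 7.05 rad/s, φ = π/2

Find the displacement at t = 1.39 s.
x = A cos(ωt + φ) = 14.1×cos(7.05×1.39 + π/2) = 5.161 cm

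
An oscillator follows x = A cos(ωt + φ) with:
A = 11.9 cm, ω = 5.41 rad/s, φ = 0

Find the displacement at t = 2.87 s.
x = A cos(ωt + φ) = 11.9×cos(5.41×2.87 + 0) = -11.71 cm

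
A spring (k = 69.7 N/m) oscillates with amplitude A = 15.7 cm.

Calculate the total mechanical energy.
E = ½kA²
E = ½kA² = ½×69.7×(0.157)² = 0.859 J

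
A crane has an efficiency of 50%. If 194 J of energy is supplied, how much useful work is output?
W_out = η × W_in = 0.5 × 194 = 97.0 J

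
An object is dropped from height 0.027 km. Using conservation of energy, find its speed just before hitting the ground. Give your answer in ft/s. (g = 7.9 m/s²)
mgh = ½mv² → v = √(2gh) = √(2×7.9×27) = 20.65 m/s = 67.76 ft/s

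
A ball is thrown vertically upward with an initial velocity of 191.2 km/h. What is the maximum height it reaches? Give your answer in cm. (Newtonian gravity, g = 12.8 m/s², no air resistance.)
h_max = v₀²/(2g) (with unit conversion) = 11020.0 cm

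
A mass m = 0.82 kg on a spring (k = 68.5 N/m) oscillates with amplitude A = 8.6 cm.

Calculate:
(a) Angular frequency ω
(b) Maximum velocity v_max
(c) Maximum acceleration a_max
ω = √(k/m) = √(68.5/0.82) = 9.14 rad/s
v_max = ωA = 9.14×0.086 = 0.786 m/s
a_max = ω²A = 9.14²×0.086 = 7.184 m/s²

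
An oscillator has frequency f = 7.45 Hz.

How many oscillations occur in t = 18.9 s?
n = f×t = 7.45×18.9 = 140.8 oscillations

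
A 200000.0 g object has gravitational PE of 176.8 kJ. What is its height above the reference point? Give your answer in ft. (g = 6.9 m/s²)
PE = mgh → h = PE/(mg) = 1.768e+05 J / (200 kg × 6.9 m/s²) = 128.1 m = 420.3 ft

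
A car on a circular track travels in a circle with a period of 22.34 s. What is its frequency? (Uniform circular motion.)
f = 1/T = 1/22.34 = 0.0448 Hz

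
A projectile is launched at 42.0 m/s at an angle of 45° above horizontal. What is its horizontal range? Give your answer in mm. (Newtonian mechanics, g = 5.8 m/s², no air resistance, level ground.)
R = v₀² sin(2θ) / g (with unit conversion) = 304100.0 mm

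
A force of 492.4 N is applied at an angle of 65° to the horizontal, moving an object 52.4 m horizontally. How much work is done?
W = Fd cosθ = 492.4×52.4×cos(65°) = 10904.0 J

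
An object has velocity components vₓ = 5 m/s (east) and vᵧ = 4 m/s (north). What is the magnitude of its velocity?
|v| = √(vₓ² + vᵧ²) = √(5² + 4²) = √(41) = 6.4 m/s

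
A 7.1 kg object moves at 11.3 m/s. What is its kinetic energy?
KE = ½mv² = ½×7.1×11.3² = 453.2995 J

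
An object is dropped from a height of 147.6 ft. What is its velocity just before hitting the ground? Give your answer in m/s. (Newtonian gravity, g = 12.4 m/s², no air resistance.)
v = √(2gh) (with unit conversion) = 33.4 m/s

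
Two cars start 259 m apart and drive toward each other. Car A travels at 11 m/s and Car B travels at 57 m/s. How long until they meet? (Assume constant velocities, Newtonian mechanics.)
Combined speed: v_combined = 11 + 57 = 68 m/s
Time to meet: t = d/68 = 259/68 = 3.81 s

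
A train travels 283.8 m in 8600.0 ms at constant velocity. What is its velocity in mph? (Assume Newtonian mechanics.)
v = d/t (with unit conversion) = 73.82 mph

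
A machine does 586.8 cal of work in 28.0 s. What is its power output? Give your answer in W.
P = W/t = 2455 J / 28 s = 87.68 W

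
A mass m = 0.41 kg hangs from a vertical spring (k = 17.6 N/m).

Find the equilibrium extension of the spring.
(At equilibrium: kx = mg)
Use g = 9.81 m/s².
x_eq = mg/k = 0.41×9.81/17.6 = 0.2285 m = 22.85 cm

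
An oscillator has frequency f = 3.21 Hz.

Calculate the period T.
T = 1/f = 1/3.21 = 0.3115 s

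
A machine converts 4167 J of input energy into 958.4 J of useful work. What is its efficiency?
η = W_out/W_in = 958.4/4167 = 0.23 = 23.0%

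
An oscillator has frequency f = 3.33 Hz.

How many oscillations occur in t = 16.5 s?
n = f×t = 3.33×16.5 = 54.95 oscillations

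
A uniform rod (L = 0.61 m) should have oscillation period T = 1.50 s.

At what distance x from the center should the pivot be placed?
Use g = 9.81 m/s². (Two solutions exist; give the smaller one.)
T = 2π√((L²/12 + x²)/(gx)). Let c = T²g/(4π²) = 0.5591.
x² − cx + L²/12 = 0 → x = (c − √(c² − L²/3))/2 = 0.06243 m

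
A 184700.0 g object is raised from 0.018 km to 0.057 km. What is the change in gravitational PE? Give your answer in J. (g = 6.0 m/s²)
ΔPE = mg(h₂ − h₁) = 184.7 kg × 6.0 m/s² × (57 − 18) m = 4.322e+04 J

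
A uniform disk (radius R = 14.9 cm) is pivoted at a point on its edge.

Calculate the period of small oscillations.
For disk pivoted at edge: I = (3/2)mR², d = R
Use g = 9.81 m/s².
I/m = (3/2)R² = 0.0333 m²; d = R = 0.149 m
T = 2π√((3/2)R²/(gR)) = 2π√(3R/(2g)) = 0.9484 s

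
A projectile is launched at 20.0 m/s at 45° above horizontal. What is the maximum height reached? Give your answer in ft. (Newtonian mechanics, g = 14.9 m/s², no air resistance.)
H = v₀²sin²(θ)/(2g) (with unit conversion) = 22.02 ft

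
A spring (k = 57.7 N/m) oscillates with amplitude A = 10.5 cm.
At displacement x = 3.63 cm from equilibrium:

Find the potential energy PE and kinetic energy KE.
E_total = ½kA² = ½×57.7×(0.105)² = 0.3181 J
PE = ½kx² = ½×57.7×(0.0363)² = 0.03802 J
KE = E_total − PE = 0.2801 J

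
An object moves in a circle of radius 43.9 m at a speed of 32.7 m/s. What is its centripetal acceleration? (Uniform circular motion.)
a_c = v²/r = 32.7²/43.9 = 1069.29/43.9 = 24.36 m/s²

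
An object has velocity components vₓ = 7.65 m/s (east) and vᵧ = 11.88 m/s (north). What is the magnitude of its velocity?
|v| = √(vₓ² + vᵧ²) = √(7.65² + 11.88²) = √(199.657) = 14.13 m/s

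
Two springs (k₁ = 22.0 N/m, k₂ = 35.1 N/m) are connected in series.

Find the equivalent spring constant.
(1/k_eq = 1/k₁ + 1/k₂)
1/k_eq = 1/22.0 + 1/35.1 = 0.073945; k_eq = 13.52 N/m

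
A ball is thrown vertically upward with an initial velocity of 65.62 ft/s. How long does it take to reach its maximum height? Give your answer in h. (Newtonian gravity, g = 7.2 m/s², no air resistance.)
t_up = v₀/g (with unit conversion) = 0.0007716 h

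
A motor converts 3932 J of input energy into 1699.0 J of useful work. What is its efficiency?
η = W_out/W_in = 1699.0/3932 = 0.4321 = 43.21%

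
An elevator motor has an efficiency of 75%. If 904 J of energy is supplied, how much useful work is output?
W_out = η × W_in = 0.75 × 904 = 678.0 J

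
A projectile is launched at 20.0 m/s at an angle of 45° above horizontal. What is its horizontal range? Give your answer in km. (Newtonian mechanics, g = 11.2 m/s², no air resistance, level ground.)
R = v₀² sin(2θ) / g (with unit conversion) = 0.03571 km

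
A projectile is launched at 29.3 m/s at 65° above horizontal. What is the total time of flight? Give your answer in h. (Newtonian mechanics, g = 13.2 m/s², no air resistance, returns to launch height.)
T = 2v₀sin(θ)/g (with unit conversion) = 0.001118 h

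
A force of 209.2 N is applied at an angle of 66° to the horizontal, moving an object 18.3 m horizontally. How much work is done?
W = Fd cosθ = 209.2×18.3×cos(66°) = 1557.1 J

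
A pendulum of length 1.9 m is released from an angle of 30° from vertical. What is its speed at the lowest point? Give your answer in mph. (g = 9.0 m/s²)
h = L(1 − cosθ) = 1.9×(1 − cos30°) = 0.2546 m
v = √(2gh) = √(2×9.0×0.2546) = 2.141 m/s = 4.788 mph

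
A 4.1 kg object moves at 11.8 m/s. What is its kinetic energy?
KE = ½mv² = ½×4.1×11.8² = 285.442 J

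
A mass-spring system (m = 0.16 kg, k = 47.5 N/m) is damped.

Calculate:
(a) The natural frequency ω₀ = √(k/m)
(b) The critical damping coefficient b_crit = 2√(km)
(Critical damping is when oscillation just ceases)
ω₀ = √(k/m) = √(47.5/0.16) = 17.23 rad/s
b_crit = 2√(km) = 2√(47.5×0.16) = 5.514 kg/s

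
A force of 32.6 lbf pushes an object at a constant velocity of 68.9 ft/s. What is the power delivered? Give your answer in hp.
P = Fv = 145 N × 21 m/s = 3045 W = 4.084 hp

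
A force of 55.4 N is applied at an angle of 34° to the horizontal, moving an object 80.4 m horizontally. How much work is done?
W = Fd cosθ = 55.4×80.4×cos(34°) = 3692.7 J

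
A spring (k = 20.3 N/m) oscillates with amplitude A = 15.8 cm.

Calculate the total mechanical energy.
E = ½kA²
E = ½kA² = ½×20.3×(0.158)² = 0.2534 J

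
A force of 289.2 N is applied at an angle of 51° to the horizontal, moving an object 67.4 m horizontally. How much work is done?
W = Fd cosθ = 289.2×67.4×cos(51°) = 12267.0 J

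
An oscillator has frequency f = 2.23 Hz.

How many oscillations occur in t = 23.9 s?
n = f×t = 2.23×23.9 = 53.3 oscillations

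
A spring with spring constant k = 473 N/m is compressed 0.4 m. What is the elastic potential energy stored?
PE = ½kx² = ½×473×0.4² = 37.84 J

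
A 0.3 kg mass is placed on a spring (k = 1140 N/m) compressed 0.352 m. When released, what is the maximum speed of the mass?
½kx² = ½mv² → v = x√(k/m) = 0.352×√(1140/0.3) = 21.7 m/s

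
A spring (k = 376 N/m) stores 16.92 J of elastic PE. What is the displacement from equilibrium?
PE = ½kx² → x = √(2PE/k) = √(2×16.92/376) = 0.3 m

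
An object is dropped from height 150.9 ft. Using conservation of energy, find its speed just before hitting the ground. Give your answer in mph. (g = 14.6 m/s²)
mgh = ½mv² → v = √(2gh) = √(2×14.6×45.99) = 36.65 m/s = 81.98 mph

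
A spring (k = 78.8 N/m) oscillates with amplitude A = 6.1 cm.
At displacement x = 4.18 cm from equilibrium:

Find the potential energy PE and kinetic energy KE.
E_total = ½kA² = ½×78.8×(0.061)² = 0.1466 J
PE = ½kx² = ½×78.8×(0.0418)² = 0.06884 J
KE = E_total − PE = 0.07777 J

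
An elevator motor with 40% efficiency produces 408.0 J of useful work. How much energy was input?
W_in = W_out/η = 408.0/0.4 = 1020.0 J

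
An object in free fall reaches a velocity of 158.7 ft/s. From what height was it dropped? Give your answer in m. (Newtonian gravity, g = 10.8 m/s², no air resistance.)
h = v²/(2g) (with unit conversion) = 108.3 m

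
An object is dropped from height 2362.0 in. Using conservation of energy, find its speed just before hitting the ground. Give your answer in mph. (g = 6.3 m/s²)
mgh = ½mv² → v = √(2gh) = √(2×6.3×59.99) = 27.49 m/s = 61.5 mph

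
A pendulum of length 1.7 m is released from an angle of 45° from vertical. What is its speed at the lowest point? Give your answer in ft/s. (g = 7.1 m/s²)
h = L(1 − cosθ) = 1.7×(1 − cos45°) = 0.4979 m
v = √(2gh) = √(2×7.1×0.4979) = 2.659 m/s = 8.724 ft/s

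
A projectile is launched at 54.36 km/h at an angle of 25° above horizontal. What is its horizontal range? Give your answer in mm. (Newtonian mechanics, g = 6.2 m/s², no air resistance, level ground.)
R = v₀² sin(2θ) / g (with unit conversion) = 28170.0 mm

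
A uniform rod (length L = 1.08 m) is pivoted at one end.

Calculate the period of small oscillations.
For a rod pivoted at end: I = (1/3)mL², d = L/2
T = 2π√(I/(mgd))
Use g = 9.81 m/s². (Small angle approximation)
I/m = (1/3)L² = 0.3888 m²; d = L/2 = 0.54 m
T = 2π√(I/(mgd)) = 2π√(0.3888/(9.81×0.54)) = 1.702 s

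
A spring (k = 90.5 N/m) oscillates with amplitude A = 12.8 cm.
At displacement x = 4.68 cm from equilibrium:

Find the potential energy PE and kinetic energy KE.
E_total = ½kA² = ½×90.5×(0.128)² = 0.7414 J
PE = ½kx² = ½×90.5×(0.0468)² = 0.09911 J
KE = E_total − PE = 0.6423 J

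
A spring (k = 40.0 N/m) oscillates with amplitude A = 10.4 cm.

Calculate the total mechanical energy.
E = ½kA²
E = ½kA² = ½×40.0×(0.104)² = 0.2163 J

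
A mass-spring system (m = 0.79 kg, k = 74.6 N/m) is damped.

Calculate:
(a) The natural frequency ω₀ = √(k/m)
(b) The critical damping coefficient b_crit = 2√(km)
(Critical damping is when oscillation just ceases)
ω₀ = √(k/m) = √(74.6/0.79) = 9.718 rad/s
b_crit = 2√(km) = 2√(74.6×0.79) = 15.35 kg/s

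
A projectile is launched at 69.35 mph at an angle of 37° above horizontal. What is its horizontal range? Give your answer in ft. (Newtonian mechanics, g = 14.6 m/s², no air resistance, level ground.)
R = v₀² sin(2θ) / g (with unit conversion) = 207.6 ft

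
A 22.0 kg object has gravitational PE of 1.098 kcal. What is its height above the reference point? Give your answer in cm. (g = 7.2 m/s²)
PE = mgh → h = PE/(mg) = 4594 J / (22 kg × 7.2 m/s²) = 29 m = 2900.0 cm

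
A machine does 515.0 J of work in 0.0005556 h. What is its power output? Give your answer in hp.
P = W/t = 515 J / 2 s = 257.5 W = 0.3453 hp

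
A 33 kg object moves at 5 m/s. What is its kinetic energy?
KE = ½mv² = ½×33×5² = 412.5 J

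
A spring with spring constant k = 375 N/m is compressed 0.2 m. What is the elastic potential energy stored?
PE = ½kx² = ½×375×0.2² = 7.5 J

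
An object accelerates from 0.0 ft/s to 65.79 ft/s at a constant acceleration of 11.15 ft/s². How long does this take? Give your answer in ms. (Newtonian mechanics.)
t = (v - v₀)/a (with unit conversion) = 5900.0 ms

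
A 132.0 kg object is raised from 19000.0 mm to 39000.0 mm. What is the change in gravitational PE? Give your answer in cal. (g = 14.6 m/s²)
ΔPE = mg(h₂ − h₁) = 132 kg × 14.6 m/s² × (39 − 19) m = 3.854e+04 J = 9212.0 cal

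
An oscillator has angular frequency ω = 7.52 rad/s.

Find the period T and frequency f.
T = 2π/ω = 2π/7.52 = 0.8355 s; f = ω/2π = 1.197 Hz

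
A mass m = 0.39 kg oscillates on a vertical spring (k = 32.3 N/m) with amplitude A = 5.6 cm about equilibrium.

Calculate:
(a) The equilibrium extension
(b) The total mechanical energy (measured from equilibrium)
x_eq = mg/k = 0.39×9.81/32.3 = 0.1184 m = 11.84 cm
E = ½kA² = ½×32.3×(0.056)² = 0.05065 J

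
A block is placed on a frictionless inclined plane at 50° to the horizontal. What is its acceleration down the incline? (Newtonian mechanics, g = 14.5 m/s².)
a = g sin(θ) = 14.5 × sin(50°) = 14.5 × 0.766 = 11.11 m/s²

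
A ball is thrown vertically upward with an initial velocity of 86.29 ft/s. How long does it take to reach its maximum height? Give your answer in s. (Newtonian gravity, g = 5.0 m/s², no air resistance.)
t_up = v₀/g (with unit conversion) = 5.26 s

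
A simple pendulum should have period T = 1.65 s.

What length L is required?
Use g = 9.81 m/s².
T = 2π√(L/g) → L = g(T/2π)² = 9.81×(1.65/2π)² = 0.6765 m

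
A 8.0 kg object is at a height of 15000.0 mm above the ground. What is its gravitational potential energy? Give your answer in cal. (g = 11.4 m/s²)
PE = mgh = 8 kg × 11.4 m/s² × 15 m = 1368 J = 327.0 cal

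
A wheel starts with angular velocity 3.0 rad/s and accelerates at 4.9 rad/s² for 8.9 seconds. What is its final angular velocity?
ω = ω₀ + αt = 3.0 + 4.9 × 8.9 = 46.61 rad/s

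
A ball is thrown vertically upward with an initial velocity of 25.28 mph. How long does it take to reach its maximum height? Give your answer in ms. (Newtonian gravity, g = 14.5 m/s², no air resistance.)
t_up = v₀/g (with unit conversion) = 779.4 ms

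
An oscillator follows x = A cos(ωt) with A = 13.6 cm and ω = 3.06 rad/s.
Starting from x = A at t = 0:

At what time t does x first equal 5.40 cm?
cos(ωt) = x/A = 5.4/13.6 = 0.3971
ωt = arccos(0.3971) = 1.162 rad
t = 1.162/3.06 = 0.3799 s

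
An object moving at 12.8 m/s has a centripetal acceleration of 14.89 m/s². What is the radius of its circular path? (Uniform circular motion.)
r = v²/a_c = 12.8²/14.89 = 11.0 m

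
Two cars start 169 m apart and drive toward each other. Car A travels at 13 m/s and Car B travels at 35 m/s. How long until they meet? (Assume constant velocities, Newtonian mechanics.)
Combined speed: v_combined = 13 + 35 = 48 m/s
Time to meet: t = d/48 = 169/48 = 3.52 s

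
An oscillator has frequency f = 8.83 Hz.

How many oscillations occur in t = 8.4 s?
n = f×t = 8.83×8.4 = 74.17 oscillations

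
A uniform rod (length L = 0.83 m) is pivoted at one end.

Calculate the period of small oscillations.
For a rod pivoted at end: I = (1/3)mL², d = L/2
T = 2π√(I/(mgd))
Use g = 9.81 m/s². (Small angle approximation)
I/m = (1/3)L² = 0.2296 m²; d = L/2 = 0.415 m
T = 2π√(I/(mgd)) = 2π√(0.2296/(9.81×0.415)) = 1.492 s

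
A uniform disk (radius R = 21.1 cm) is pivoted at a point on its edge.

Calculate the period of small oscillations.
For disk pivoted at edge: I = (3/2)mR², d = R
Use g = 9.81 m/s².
I/m = (3/2)R² = 0.06678 m²; d = R = 0.211 m
T = 2π√((3/2)R²/(gR)) = 2π√(3R/(2g)) = 1.129 s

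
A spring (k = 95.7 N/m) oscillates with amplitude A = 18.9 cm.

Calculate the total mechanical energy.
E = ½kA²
E = ½kA² = ½×95.7×(0.189)² = 1.709 J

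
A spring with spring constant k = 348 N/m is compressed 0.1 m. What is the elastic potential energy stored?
PE = ½kx² = ½×348×0.1² = 1.74 J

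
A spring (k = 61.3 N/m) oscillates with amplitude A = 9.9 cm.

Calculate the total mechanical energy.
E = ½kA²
E = ½kA² = ½×61.3×(0.099)² = 0.3004 J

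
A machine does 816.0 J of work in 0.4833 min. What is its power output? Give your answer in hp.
P = W/t = 816 J / 29 s = 28.14 W = 0.03774 hp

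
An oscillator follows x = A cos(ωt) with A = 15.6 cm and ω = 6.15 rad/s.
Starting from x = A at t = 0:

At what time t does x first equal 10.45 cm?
cos(ωt) = x/A = 10.45/15.6 = 0.6699
ωt = arccos(0.6699) = 0.8368 rad
t = 0.8368/6.15 = 0.1361 s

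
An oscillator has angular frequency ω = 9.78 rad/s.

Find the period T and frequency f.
T = 2π/ω = 2π/9.78 = 0.6425 s; f = ω/2π = 1.557 Hz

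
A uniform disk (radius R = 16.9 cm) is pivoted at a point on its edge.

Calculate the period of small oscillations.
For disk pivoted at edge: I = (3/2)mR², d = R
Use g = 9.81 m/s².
I/m = (3/2)R² = 0.04284 m²; d = R = 0.169 m
T = 2π√((3/2)R²/(gR)) = 2π√(3R/(2g)) = 1.01 s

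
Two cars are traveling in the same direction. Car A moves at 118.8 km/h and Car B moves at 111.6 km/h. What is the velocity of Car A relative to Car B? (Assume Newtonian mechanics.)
v_rel = v_A - v_B = 118.8 - 111.6 = 7.2 km/h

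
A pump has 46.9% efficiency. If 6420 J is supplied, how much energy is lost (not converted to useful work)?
W_out = η × W_in = 0.469×6420 = 3011.0 J
W_lost = W_in − W_out = 6420 − 3011.0 = 3409.0 J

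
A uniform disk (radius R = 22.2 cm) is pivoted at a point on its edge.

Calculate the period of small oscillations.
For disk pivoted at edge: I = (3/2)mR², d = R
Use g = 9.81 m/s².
I/m = (3/2)R² = 0.07393 m²; d = R = 0.222 m
T = 2π√((3/2)R²/(gR)) = 2π√(3R/(2g)) = 1.158 s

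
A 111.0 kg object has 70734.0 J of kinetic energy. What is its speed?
KE = ½mv² → v = √(2KE/m) = √(2×70734.0/111.0) = 35.7 m/s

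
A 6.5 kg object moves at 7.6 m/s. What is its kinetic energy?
KE = ½mv² = ½×6.5×7.6² = 187.72 J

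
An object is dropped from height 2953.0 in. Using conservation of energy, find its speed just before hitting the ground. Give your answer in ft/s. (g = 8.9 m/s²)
mgh = ½mv² → v = √(2gh) = √(2×8.9×75.01) = 36.54 m/s = 119.9 ft/s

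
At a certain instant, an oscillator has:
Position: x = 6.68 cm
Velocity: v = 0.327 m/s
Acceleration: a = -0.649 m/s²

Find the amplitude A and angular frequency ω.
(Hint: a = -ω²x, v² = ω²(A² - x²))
a = −ω²x → ω = √(|a|/x) = √(0.649/0.0668) = 3.117 rad/s
v² = ω²(A² − x²) → A = √(x² + v²/ω²) = √(0.0668² + 0.327²/3.117²) = 0.1244 m = 12.44 cm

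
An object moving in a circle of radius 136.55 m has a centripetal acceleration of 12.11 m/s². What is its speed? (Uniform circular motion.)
v = √(a_c × r) = √(12.11 × 136.55) = 40.66 m/s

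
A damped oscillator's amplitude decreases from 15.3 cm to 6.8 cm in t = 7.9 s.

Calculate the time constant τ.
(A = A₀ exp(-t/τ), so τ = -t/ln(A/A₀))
A/A₀ = 6.8/15.3 = 0.4444; ln(A/A₀) = -0.8109
τ = −t/ln(A/A₀) = −7.9/-0.8109 = 9.742 s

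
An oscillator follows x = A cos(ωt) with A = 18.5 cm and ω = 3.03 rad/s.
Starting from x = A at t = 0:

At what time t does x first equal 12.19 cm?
cos(ωt) = x/A = 12.19/18.5 = 0.6589
ωt = arccos(0.6589) = 0.8514 rad
t = 0.8514/3.03 = 0.281 s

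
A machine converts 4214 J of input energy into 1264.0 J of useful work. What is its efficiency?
η = W_out/W_in = 1264.0/4214 = 0.3 = 30.0%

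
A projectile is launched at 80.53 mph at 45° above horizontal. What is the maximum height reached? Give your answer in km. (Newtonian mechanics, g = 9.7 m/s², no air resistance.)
H = v₀²sin²(θ)/(2g) (with unit conversion) = 0.0334 km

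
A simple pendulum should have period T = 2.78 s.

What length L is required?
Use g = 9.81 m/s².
T = 2π√(L/g) → L = g(T/2π)² = 9.81×(2.78/2π)² = 1.92 m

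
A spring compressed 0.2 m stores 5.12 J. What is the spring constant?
PE = ½kx² → k = 2PE/x² = 2×5.12/0.2² = 256.0 N/m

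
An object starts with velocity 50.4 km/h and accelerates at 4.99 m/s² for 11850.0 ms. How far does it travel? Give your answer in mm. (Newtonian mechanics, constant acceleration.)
d = v₀t + ½at² (with unit conversion) = 516300.0 mm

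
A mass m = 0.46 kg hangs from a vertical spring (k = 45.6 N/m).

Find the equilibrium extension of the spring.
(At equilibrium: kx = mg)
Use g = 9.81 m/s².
x_eq = mg/k = 0.46×9.81/45.6 = 0.09896 m = 9.896 cm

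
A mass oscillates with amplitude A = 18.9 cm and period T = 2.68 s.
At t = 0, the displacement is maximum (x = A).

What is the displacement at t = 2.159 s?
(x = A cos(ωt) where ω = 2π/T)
ω = 2π/T = 2π/2.68 = 2.344 rad/s
x = A cos(ωt) = 18.9×cos(2.344×2.159) = 6.469 cm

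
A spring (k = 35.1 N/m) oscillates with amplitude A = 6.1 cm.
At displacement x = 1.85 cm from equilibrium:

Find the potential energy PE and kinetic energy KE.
E_total = ½kA² = ½×35.1×(0.061)² = 0.0653 J
PE = ½kx² = ½×35.1×(0.0185)² = 0.006006 J
KE = E_total − PE = 0.0593 J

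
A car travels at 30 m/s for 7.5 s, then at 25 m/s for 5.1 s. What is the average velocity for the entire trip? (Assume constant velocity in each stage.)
d₁ = v₁t₁ = 30 × 7.5 = 225 m
d₂ = v₂t₂ = 25 × 5.1 = 127.5 m
d_total = 352.5 m, t_total = 12.6 s
v_avg = d_total/t_total = 352.5/12.6 = 27.98 m/s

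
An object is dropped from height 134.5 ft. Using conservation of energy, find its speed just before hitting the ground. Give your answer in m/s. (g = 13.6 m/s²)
mgh = ½mv² → v = √(2gh) = √(2×13.6×41) = 33.39 m/s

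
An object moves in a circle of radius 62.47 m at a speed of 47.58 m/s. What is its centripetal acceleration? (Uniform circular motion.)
a_c = v²/r = 47.58²/62.47 = 2263.86/62.47 = 36.24 m/s²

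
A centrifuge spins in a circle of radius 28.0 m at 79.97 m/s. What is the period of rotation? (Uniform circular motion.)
T = 2πr/v = 2π×28.0/79.97 = 2.2 s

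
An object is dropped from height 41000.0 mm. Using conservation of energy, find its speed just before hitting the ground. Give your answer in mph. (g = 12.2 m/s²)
mgh = ½mv² → v = √(2gh) = √(2×12.2×41) = 31.63 m/s = 70.75 mph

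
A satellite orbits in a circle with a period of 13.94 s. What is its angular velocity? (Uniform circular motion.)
ω = 2π/T = 2π/13.94 = 0.4507 rad/s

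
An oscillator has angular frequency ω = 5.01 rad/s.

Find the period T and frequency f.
T = 2π/ω = 2π/5.01 = 1.254 s; f = ω/2π = 0.7974 Hz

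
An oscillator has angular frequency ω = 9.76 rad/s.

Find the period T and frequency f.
T = 2π/ω = 2π/9.76 = 0.6438 s; f = ω/2π = 1.553 Hz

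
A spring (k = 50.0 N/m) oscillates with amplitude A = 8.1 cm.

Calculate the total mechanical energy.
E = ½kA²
E = ½kA² = ½×50.0×(0.081)² = 0.164 J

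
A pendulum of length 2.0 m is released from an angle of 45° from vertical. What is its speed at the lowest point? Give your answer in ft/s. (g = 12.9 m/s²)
h = L(1 − cosθ) = 2.0×(1 − cos45°) = 0.5858 m
v = √(2gh) = √(2×12.9×0.5858) = 3.888 m/s = 12.75 ft/s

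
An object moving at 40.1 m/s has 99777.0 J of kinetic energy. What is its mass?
KE = ½mv² → m = 2KE/v² = 2×99777.0/40.1² = 124.1 kg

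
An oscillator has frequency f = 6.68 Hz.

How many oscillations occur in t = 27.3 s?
n = f×t = 6.68×27.3 = 182.4 oscillations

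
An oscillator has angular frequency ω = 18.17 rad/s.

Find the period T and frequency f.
T = 2π/ω = 2π/18.17 = 0.3458 s; f = ω/2π = 2.892 Hz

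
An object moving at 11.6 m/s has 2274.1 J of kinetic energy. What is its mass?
KE = ½mv² → m = 2KE/v² = 2×2274.1/11.6² = 33.8 kg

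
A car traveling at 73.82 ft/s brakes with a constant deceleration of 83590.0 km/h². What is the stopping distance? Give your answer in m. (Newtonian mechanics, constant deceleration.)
d = v₀² / (2a) (with unit conversion) = 39.25 m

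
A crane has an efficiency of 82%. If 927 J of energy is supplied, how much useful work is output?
W_out = η × W_in = 0.82 × 927 = 760.14 J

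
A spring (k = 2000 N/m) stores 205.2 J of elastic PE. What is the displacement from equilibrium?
PE = ½kx² → x = √(2PE/k) = √(2×205.2/2000) = 0.453 m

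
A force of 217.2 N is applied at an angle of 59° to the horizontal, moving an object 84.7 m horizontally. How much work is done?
W = Fd cosθ = 217.2×84.7×cos(59°) = 9475.1 J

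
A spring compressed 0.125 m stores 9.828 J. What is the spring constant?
PE = ½kx² → k = 2PE/x² = 2×9.828/0.125² = 1258.0 N/m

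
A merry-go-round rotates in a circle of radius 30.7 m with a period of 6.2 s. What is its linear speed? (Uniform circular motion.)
v = 2πr/T = 2π×30.7/6.2 = 31.11 m/s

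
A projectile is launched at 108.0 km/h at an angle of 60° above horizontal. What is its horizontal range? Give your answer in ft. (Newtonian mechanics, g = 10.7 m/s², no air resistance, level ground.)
R = v₀² sin(2θ) / g (with unit conversion) = 239.0 ft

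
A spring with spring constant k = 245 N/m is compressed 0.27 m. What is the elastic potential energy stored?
PE = ½kx² = ½×245×0.27² = 8.93 J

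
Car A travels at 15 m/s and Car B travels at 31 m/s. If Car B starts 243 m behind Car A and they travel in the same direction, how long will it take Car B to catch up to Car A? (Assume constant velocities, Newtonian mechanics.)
Relative speed: v_rel = 31 - 15 = 16 m/s
Time to catch: t = d₀/v_rel = 243/16 = 15.19 s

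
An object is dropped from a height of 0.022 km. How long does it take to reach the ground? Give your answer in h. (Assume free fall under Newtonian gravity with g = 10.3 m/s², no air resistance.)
t = √(2h/g) (with unit conversion) = 0.0005741 h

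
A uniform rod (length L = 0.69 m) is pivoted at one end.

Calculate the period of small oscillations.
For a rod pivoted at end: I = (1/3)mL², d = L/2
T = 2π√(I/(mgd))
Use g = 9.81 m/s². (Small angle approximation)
I/m = (1/3)L² = 0.1587 m²; d = L/2 = 0.345 m
T = 2π√(I/(mgd)) = 2π√(0.1587/(9.81×0.345)) = 1.361 s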